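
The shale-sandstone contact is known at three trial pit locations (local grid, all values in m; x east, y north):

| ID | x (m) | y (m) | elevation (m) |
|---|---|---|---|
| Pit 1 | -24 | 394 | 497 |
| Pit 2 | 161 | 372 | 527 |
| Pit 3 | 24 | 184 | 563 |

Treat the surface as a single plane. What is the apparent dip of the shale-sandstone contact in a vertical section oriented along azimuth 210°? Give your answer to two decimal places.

10.35°

Let the plane be z = a·x + b·y + c.
Pit 2−Pit 1: 185a − 22b = 30;  Pit 3−Pit 1: 48a − 210b = 66.
Solving gives a = 0.12827, b = −0.28497.
Unit vector along 210° is (sin 210°, cos 210°) = (-0.5000, -0.8660).
Slope in that direction = a·(-0.5000) + b·(-0.8660) = 0.18265.
Apparent dip = arctan|0.18265| = 10.35° (true dip is 17.4°, so apparent ≤ true as expected).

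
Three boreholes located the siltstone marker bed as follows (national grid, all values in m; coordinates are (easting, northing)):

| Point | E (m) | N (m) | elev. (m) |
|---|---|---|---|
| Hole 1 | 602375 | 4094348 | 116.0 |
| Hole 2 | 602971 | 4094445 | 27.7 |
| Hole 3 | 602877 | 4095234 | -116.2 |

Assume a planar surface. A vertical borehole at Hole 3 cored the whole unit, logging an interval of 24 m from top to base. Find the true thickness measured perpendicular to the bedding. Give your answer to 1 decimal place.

23.4 m

Two edge vectors: Hole 1→Hole 2 = (596, 97, -88.3), Hole 1→Hole 3 = (502, 886, -232.2).
Normal n = (Hole 1→Hole 2) × (Hole 1→Hole 3) = (55710.4, 94064.6, 479362).
So ∂z/∂E = −n_x/n_z = −0.11622 and ∂z/∂N = −n_y/n_z = −0.19623.
|∇z| = √(a²+b²) = 0.22806, so dip δ = arctan(0.22806) = 12.85°.
True thickness = vertical thickness × cos δ = 24 × cos 12.85° = 23.4 m.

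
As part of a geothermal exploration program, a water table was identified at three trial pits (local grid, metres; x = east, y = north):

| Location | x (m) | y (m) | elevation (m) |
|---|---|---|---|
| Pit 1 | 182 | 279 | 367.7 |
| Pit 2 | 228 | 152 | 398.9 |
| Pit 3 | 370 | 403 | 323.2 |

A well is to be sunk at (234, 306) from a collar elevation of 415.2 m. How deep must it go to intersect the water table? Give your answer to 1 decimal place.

57.9 m

Let the plane be z = a·x + b·y + c.
Pit 2−Pit 1: 46a − 127b = 31.2;  Pit 3−Pit 1: 188a + 124b = −44.5.
Solving gives a = −0.06027, b = −0.26750.
Then c = 367.7 − a·182 − b·279 = 453.30.
At (234, 306): z_contact = −14.10 − 81.85 + 453.30 = 357.34 m.
Depth below ground = 415.2 − 357.34 = 57.9 m.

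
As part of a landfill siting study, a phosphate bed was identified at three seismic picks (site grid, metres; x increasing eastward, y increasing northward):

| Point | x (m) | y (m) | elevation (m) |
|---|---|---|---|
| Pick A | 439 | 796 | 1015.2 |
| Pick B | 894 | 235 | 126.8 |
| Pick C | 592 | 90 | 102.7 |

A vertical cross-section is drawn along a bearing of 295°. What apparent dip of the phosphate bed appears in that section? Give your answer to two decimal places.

43.39°

Two edge vectors: Pick A→Pick B = (455, -561, -888.4), Pick A→Pick C = (153, -706, -912.5).
Normal n = (Pick A→Pick B) × (Pick A→Pick C) = (-115297.9, 279262.3, -235397).
So ∂z/∂x = −n_x/n_z = −0.48980 and ∂z/∂y = −n_y/n_z = 1.18635.
Unit vector along 295° is (sin 295°, cos 295°) = (-0.9063, 0.4226).
Slope in that direction = a·(-0.9063) + b·(0.4226) = 0.94528.
Apparent dip = arctan|0.94528| = 43.39° (true dip is 52.1°, so apparent ≤ true as expected).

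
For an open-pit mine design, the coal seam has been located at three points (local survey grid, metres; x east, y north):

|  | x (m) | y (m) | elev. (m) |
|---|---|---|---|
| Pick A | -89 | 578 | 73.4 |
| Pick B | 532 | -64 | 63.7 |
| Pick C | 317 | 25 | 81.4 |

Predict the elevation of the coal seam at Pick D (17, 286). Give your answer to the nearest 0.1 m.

91.4 m

Two edge vectors: Pick A→Pick B = (621, -642, -9.7), Pick A→Pick C = (406, -553, 8).
Normal n = (Pick A→Pick B) × (Pick A→Pick C) = (-10500.1, -8906.2, -82761).
So ∂z/∂x = −n_x/n_z = −0.12687 and ∂z/∂y = −n_y/n_z = −0.10761.
Intercept c from Pick A: 73.4 − 11.29 + 62.20 = 124.31.
At (17, 286): z = −2.2 − 30.8 + 124.31 = 91.4 m.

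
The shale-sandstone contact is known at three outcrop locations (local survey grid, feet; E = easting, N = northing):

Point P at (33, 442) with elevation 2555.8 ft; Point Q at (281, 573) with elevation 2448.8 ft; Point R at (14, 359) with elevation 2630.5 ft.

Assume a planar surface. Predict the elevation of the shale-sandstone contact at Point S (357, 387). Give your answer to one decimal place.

Two edge vectors: Point P→Point Q = (248, 131, -107), Point P→Point R = (-19, -83, 74.7).
Normal n = (Point P→Point Q) × (Point P→Point R) = (904.7, -16492.6, -18095).
So ∂z/∂E = −n_x/n_z = 0.05000 and ∂z/∂N = −n_y/n_z = −0.91145.
Intercept c from Point P: 2555.8 − 1.65 + 402.86 = 2957.01.
At (357, 387): z = 17.8 − 352.7 + 2957.01 = 2622.1 ft.

2622.1 ft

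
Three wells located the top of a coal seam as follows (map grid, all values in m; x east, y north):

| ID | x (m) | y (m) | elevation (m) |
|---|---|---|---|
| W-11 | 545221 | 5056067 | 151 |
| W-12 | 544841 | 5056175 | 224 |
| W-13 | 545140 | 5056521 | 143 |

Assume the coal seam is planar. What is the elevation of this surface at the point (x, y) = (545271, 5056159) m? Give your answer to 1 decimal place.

Let the plane be z = a·x + b·y + c.
W-12−W-11: −380a + 108b = 73;  W-13−W-11: −81a + 454b = −8.
Solving gives a = −0.207642332, b = −0.054667465.
Then c = 151 − a·545221 − b·5056067 = 389764.32.
At (545271, 5056159): z = −113221.3 − 276407.4 + 389764.32 = 135.6 m.

135.6 m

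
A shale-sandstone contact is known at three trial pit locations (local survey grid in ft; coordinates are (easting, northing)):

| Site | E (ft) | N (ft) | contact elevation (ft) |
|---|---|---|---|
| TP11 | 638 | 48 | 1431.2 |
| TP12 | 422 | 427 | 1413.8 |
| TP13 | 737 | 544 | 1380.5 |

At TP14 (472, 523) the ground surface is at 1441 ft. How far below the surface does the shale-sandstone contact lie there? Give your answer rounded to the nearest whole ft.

39 ft

Let the plane be z = a·E + b·N + c.
TP12−TP11: −216a + 379b = −17.4;  TP13−TP11: 99a + 496b = −50.7.
Solving gives a = −0.07317, b = −0.08761.
Then c = 1431.2 − a·638 − b·48 = 1482.09.
At (472, 523): z_contact = −34.5 − 45.8 + 1482.09 = 1401.7 ft.
Depth below ground = 1441 − 1401.7 = 39 ft.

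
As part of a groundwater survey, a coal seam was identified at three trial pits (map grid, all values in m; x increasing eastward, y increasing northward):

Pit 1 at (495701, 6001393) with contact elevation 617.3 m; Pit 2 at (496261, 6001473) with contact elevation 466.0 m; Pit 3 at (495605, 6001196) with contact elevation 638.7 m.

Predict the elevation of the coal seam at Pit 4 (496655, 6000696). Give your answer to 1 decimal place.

Two edge vectors: Pit 1→Pit 2 = (560, 80, -151.3), Pit 1→Pit 3 = (-96, -197, 21.4).
Normal n = (Pit 1→Pit 2) × (Pit 1→Pit 3) = (-28094.1, 2540.8, -102640).
So ∂z/∂x = −n_x/n_z = −0.273714926 and ∂z/∂y = −n_y/n_z = 0.024754482.
Intercept c from Pit 1: 617.3 + 135680.76 − 148561.37 = −12263.31.
At (496655, 6000696): z = −135941.9 + 148544.1 − 12263.31 = 338.9 m.

338.9 m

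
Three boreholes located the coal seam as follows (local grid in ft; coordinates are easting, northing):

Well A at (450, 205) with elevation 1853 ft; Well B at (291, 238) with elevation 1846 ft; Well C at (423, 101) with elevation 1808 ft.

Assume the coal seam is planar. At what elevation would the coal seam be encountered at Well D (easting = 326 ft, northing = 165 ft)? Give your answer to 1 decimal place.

Let the plane be z = a·easting + b·northing + c.
Well B−Well A: −159a + 33b = −7;  Well C−Well A: −27a − 104b = −45.
Solving gives a = 0.12699, b = 0.39972.
Then c = 1853 − a·450 − b·205 = 1713.91.
At (326, 165): z = 41.4 + 66.0 + 1713.91 = 1821.3 ft.

1821.3 ft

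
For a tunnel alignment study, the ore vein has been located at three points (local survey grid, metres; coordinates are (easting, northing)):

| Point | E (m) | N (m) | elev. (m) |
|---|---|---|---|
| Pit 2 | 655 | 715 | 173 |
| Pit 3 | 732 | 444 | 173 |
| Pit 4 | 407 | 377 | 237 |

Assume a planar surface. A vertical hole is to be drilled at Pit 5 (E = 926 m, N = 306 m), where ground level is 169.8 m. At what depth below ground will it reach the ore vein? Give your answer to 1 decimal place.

25.6 m

Let the plane be z = a·E + b·N + c.
Pit 3−Pit 2: 77a − 271b = 0;  Pit 4−Pit 2: −248a − 338b = 64.
Solving gives a = −0.18603, b = −0.05286.
Then c = 173 − a·655 − b·715 = 332.64.
At (926, 306): z_contact = −172.26 − 16.17 + 332.64 = 144.21 m.
Depth below ground = 169.8 − 144.21 = 25.6 m.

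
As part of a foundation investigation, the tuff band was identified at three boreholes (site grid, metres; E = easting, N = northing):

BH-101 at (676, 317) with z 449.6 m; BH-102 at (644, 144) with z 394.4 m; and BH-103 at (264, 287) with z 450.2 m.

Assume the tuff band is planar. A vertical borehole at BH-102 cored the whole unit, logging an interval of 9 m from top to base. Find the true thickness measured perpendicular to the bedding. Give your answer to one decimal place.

8.6 m

Two edge vectors: BH-101→BH-102 = (-32, -173, -55.2), BH-101→BH-103 = (-412, -30, 0.6).
Normal n = (BH-101→BH-102) × (BH-101→BH-103) = (-1759.8, 22761.6, -70316).
So ∂z/∂E = −n_x/n_z = −0.02503 and ∂z/∂N = −n_y/n_z = 0.32370.
|∇z| = √(a²+b²) = 0.32467, so dip δ = arctan(0.32467) = 17.99°.
True thickness = vertical thickness × cos δ = 9 × cos 17.99° = 8.6 m.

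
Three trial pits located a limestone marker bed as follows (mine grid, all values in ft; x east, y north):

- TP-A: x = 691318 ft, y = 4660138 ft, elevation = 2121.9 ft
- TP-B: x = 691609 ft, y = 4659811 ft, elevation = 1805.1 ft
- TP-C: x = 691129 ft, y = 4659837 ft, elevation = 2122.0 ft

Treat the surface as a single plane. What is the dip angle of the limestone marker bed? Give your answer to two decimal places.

37.01°

Two edge vectors: TP-A→TP-B = (291, -327, -316.8), TP-A→TP-C = (-189, -301, 0.1).
Normal n = (TP-A→TP-B) × (TP-A→TP-C) = (-95389.5, 59846.1, -149394).
So ∂z/∂x = −n_x/n_z = −0.63851 and ∂z/∂y = −n_y/n_z = 0.40059.
Gradient magnitude |∇z| = √(a² + b²) = √(0.40769 + 0.16047) = 0.75377.
True dip = arctan(0.75377) = 37.01°, dipping toward ESE (azimuth ≈ 122°).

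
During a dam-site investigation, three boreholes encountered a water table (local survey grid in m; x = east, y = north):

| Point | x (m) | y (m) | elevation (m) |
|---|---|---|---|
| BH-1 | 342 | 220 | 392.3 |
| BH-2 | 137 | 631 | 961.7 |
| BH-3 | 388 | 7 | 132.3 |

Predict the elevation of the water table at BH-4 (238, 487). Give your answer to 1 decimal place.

745.2 m

Let the plane be z = a·x + b·y + c.
BH-2−BH-1: −205a + 411b = 569.4;  BH-3−BH-1: 46a − 213b = −260.
Solving gives a = −0.58250, b = 1.09486.
Then c = 392.3 − a·342 − b·220 = 350.65.
At (238, 487): z = −138.6 + 533.2 + 350.65 = 745.2 m.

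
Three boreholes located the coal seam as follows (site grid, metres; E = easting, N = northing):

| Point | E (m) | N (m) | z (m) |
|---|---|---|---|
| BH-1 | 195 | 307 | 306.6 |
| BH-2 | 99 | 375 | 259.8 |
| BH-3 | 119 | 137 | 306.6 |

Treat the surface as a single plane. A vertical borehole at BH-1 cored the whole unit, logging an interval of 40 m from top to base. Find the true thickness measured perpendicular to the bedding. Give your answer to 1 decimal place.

Let the plane be z = a·E + b·N + c.
BH-2−BH-1: −96a + 68b = −46.8;  BH-3−BH-1: −76a − 170b = 0.
Solving gives a = 0.37025, b = −0.16552.
|∇z| = √(a²+b²) = 0.40557, so dip δ = arctan(0.40557) = 22.08°.
True thickness = vertical thickness × cos δ = 40 × cos 22.08° = 37.1 m.

37.1 m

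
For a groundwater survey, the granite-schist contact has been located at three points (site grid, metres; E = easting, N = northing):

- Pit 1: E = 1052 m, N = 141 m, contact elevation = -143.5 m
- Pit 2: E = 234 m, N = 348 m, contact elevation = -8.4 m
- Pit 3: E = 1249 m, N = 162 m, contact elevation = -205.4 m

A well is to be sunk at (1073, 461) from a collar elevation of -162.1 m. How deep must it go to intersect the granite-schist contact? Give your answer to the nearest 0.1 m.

Let the plane be z = a·E + b·N + c.
Pit 2−Pit 1: −818a + 207b = 135.1;  Pit 3−Pit 1: 197a + 21b = −61.9.
Solving gives a = −0.270035, b = −0.414437.
Then c = -143.5 − a·1052 − b·141 = 199.01.
At (1073, 461): z_contact = −289.75 − 191.06 + 199.01 = -281.79 m.
Depth below ground = -162.1 − (-281.79) = 119.7 m.

119.7 m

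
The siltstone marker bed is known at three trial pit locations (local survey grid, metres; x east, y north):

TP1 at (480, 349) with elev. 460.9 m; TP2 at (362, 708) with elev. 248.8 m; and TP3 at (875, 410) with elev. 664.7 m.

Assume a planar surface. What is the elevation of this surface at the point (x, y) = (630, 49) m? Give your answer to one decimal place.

667.8 m

Let the plane be z = a·x + b·y + c.
TP2−TP1: −118a + 359b = −212.1;  TP3−TP1: 395a + 61b = 203.8.
Solving gives a = 0.57786, b = −0.40087.
Then c = 460.9 − a·480 − b·349 = 323.43.
At (630, 49): z = 364.0 − 19.6 + 323.43 = 667.8 m.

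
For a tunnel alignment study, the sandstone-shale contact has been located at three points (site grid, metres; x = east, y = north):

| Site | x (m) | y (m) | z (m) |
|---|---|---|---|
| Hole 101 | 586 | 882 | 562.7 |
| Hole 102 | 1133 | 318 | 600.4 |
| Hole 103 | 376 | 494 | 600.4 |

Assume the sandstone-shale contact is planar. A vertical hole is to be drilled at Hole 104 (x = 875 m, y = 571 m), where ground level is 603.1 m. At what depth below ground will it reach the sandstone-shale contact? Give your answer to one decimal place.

Two edge vectors: Hole 101→Hole 102 = (547, -564, 37.7), Hole 101→Hole 103 = (-210, -388, 37.7).
Normal n = (Hole 101→Hole 102) × (Hole 101→Hole 103) = (-6635.2, -28538.9, -330676).
So ∂z/∂x = −n_x/n_z = −0.020066 and ∂z/∂y = −n_y/n_z = −0.086305.
Intercept c from Hole 101: 562.7 + 11.76 + 76.12 = 650.58.
At (875, 571): z_contact = −17.56 − 49.28 + 650.58 = 583.74 m.
Depth below ground = 603.1 − 583.74 = 19.4 m.

19.4 m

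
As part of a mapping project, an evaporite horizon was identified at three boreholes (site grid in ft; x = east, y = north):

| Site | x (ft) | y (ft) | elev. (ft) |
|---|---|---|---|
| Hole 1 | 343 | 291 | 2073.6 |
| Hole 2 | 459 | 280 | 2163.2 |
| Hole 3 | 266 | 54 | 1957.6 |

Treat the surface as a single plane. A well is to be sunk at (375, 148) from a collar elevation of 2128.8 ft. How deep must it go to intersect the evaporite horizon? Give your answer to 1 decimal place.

62.9 ft

Two edge vectors: Hole 1→Hole 2 = (116, -11, 89.6), Hole 1→Hole 3 = (-77, -237, -116).
Normal n = (Hole 1→Hole 2) × (Hole 1→Hole 3) = (22511.2, 6556.8, -28339).
So ∂z/∂x = −n_x/n_z = 0.79435 and ∂z/∂y = −n_y/n_z = 0.23137.
Intercept c from Hole 1: 2073.6 − 272.46 − 67.33 = 1733.81.
At (375, 148): z_contact = 297.88 + 34.24 + 1733.81 = 2065.93 ft.
Depth below ground = 2128.8 − 2065.93 = 62.9 ft.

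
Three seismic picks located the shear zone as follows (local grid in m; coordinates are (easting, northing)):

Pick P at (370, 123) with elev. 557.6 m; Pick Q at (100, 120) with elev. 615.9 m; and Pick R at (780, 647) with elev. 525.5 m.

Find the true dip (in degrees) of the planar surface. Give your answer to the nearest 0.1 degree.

Two edge vectors: Pick P→Pick Q = (-270, -3, 58.3), Pick P→Pick R = (410, 524, -32.1).
Normal n = (Pick P→Pick Q) × (Pick P→Pick R) = (-30452.9, 15236, -140250).
So ∂z/∂E = −n_x/n_z = −0.21713 and ∂z/∂N = −n_y/n_z = 0.10863.
Gradient magnitude |∇z| = √(a² + b²) = √(0.04715 + 0.01180) = 0.24279.
True dip = arctan(0.24279) = 13.6°, dipping toward ESE (azimuth ≈ 117°).

13.6°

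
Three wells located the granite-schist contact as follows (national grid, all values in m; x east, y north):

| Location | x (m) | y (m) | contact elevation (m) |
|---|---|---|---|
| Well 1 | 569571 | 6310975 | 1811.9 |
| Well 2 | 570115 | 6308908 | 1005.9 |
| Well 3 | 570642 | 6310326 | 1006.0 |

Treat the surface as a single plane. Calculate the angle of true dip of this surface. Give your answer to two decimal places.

Let the plane be z = a·x + b·y + c.
Well 2−Well 1: 544a − 2067b = −806;  Well 3−Well 1: 1071a − 649b = −805.9.
Solving gives a = −0.61412, b = 0.22831.
Gradient magnitude |∇z| = √(a² + b²) = √(0.37715 + 0.05213) = 0.65519.
True dip = arctan(0.65519) = 33.23°, dipping toward ESE (azimuth ≈ 110°).

33.23°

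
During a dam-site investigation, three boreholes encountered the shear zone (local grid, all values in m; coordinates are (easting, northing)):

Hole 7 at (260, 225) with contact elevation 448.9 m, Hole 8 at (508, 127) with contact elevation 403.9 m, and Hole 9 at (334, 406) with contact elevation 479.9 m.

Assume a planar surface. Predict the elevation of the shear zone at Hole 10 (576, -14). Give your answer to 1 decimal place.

367.4 m

Let the plane be z = a·E + b·N + c.
Hole 8−Hole 7: 248a − 98b = −45;  Hole 9−Hole 7: 74a + 181b = 31.
Solving gives a = −0.09795, b = 0.21132.
Then c = 448.9 − a·260 − b·225 = 426.82.
At (576, -14): z = −56.4 − 3.0 + 426.82 = 367.4 m.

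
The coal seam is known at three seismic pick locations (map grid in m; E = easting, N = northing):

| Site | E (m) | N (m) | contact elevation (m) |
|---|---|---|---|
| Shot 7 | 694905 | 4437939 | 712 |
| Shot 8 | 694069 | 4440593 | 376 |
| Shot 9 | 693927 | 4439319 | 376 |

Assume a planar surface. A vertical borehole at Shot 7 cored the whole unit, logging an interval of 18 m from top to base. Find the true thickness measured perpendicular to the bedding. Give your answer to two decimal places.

Two edge vectors: Shot 7→Shot 8 = (-836, 2654, -336), Shot 7→Shot 9 = (-978, 1380, -336).
Normal n = (Shot 7→Shot 8) × (Shot 7→Shot 9) = (-428064, 47712, 1441932).
So ∂z/∂E = −n_x/n_z = 0.29687 and ∂z/∂N = −n_y/n_z = −0.03309.
|∇z| = √(a²+b²) = 0.29871, so dip δ = arctan(0.29871) = 16.63°.
True thickness = vertical thickness × cos δ = 18 × cos 16.63° = 17.25 m.

17.25 m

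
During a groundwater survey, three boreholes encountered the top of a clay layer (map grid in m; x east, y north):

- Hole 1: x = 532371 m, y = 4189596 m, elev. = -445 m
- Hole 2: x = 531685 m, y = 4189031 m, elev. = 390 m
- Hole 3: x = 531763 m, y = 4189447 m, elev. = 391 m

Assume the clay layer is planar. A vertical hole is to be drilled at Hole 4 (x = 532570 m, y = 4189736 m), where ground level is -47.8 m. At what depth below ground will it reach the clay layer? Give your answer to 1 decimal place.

Let the plane be z = a·x + b·y + c.
Hole 2−Hole 1: −686a − 565b = 835;  Hole 3−Hole 1: −608a − 149b = 836.
Solving gives a = −1.441841479, b = 0.272749124.
Then c = -445 − a·532371 − b·4189596 = −375559.05.
At (532570, 4189736): z_contact = −767881.52 + 1142746.82 − 375559.05 = -693.74 m.
Depth below ground = -47.8 − (-693.74) = 645.9 m.

645.9 m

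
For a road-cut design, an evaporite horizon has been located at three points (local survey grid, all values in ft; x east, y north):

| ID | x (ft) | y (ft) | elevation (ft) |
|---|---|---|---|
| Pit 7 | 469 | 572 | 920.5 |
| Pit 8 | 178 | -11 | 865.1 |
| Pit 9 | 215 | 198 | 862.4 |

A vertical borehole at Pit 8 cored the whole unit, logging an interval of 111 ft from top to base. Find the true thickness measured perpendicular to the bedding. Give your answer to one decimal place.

105.0 ft

Let the plane be z = a·x + b·y + c.
Pit 8−Pit 7: −291a − 583b = −55.4;  Pit 9−Pit 7: −254a − 374b = −58.1.
Solving gives a = 0.33512, b = −0.07225.
|∇z| = √(a²+b²) = 0.34282, so dip δ = arctan(0.34282) = 18.92°.
True thickness = vertical thickness × cos δ = 111 × cos 18.92° = 105.0 ft.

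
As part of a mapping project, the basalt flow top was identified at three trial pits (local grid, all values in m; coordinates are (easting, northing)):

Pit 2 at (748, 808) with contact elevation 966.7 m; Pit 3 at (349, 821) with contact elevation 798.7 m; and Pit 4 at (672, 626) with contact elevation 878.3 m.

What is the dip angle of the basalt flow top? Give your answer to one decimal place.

Two edge vectors: Pit 2→Pit 3 = (-399, 13, -168), Pit 2→Pit 4 = (-76, -182, -88.4).
Normal n = (Pit 2→Pit 3) × (Pit 2→Pit 4) = (-31725.2, -22503.6, 73606).
So ∂z/∂E = −n_x/n_z = 0.43101 and ∂z/∂N = −n_y/n_z = 0.30573.
Gradient magnitude |∇z| = √(a² + b²) = √(0.18577 + 0.09347) = 0.52844.
True dip = arctan(0.52844) = 27.9°, dipping toward SW (azimuth ≈ 235°).

27.9°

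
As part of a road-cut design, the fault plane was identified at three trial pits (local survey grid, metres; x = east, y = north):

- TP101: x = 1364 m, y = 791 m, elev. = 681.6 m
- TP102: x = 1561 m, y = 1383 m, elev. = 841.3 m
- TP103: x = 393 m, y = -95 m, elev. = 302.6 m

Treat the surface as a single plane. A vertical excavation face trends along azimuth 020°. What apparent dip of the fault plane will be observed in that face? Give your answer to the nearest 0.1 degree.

14.6°

Let the plane be z = a·x + b·y + c.
TP102−TP101: 197a + 592b = 159.7;  TP103−TP101: −971a − 886b = −379.
Solving gives a = 0.20703, b = 0.20087.
Unit vector along 020° is (sin 20°, cos 20°) = (0.3420, 0.9397).
Slope in that direction = a·(0.3420) + b·(0.9397) = 0.25956.
Apparent dip = arctan|0.25956| = 14.6° (true dip is 16.1°, so apparent ≤ true as expected).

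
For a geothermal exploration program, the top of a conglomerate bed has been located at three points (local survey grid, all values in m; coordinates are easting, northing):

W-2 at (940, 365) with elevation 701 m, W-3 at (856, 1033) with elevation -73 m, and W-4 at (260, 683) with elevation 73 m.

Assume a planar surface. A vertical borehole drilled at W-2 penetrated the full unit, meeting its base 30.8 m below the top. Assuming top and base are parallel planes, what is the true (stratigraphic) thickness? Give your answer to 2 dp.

19.92 m

Two edge vectors: W-2→W-3 = (-84, 668, -774), W-2→W-4 = (-680, 318, -628).
Normal n = (W-2→W-3) × (W-2→W-4) = (-173372, 473568, 427528).
So ∂z/∂easting = −n_x/n_z = 0.40552 and ∂z/∂northing = −n_y/n_z = −1.10769.
|∇z| = √(a²+b²) = 1.17959, so dip δ = arctan(1.17959) = 49.71°.
True thickness = vertical thickness × cos δ = 30.8 × cos 49.71° = 19.92 m.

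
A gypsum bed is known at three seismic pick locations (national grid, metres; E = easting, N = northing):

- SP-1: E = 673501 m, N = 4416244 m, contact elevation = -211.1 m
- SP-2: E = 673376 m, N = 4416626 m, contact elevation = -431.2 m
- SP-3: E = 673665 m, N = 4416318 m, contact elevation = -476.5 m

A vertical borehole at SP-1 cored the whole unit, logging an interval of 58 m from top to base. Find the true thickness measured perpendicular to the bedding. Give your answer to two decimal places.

Let the plane be z = a·E + b·N + c.
SP-2−SP-1: −125a + 382b = −220.1;  SP-3−SP-1: 164a + 74b = −265.4.
Solving gives a = −1.18356, b = −0.96347.
|∇z| = √(a²+b²) = 1.52613, so dip δ = arctan(1.52613) = 56.77°.
True thickness = vertical thickness × cos δ = 58 × cos 56.77° = 31.79 m.

31.79 m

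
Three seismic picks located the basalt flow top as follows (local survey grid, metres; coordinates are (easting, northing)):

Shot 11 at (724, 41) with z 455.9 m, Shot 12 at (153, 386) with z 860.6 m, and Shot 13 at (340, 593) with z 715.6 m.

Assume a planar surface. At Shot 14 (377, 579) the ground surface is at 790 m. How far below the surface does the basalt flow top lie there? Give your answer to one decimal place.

Two edge vectors: Shot 11→Shot 12 = (-571, 345, 404.7), Shot 11→Shot 13 = (-384, 552, 259.7).
Normal n = (Shot 11→Shot 12) × (Shot 11→Shot 13) = (-133797.9, -7116.1, -182712).
So ∂z/∂E = −n_x/n_z = −0.73229 and ∂z/∂N = −n_y/n_z = −0.03895.
Intercept c from Shot 11: 455.9 + 530.18 + 1.60 = 987.67.
At (377, 579): z_contact = −276.07 − 22.55 + 987.67 = 689.05 m.
Depth below ground = 790 − 689.05 = 100.9 m.

100.9 m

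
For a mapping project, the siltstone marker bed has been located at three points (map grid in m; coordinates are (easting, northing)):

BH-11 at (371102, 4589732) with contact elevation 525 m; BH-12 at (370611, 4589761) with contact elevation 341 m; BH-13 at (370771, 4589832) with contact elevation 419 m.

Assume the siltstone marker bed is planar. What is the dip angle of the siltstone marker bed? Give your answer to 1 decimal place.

Two edge vectors: BH-11→BH-12 = (-491, 29, -184), BH-11→BH-13 = (-331, 100, -106).
Normal n = (BH-11→BH-12) × (BH-11→BH-13) = (15326, 8858, -39501).
So ∂z/∂E = −n_x/n_z = 0.38799 and ∂z/∂N = −n_y/n_z = 0.22425.
Gradient magnitude |∇z| = √(a² + b²) = √(0.15054 + 0.05029) = 0.44813.
True dip = arctan(0.44813) = 24.1°, dipping toward WSW (azimuth ≈ 240°).

24.1°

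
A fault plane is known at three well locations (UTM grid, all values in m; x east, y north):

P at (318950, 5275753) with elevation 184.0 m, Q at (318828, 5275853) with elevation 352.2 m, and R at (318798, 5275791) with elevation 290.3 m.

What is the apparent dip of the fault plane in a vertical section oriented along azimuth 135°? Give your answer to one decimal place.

48.4°

Let the plane be z = a·x + b·y + c.
Q−P: −122a + 100b = 168.2;  R−P: −152a + 38b = 106.3.
Solving gives a = −0.40121, b = 1.19252.
Unit vector along 135° is (sin 135°, cos 135°) = (0.7071, -0.7071).
Slope in that direction = a·(0.7071) + b·(-0.7071) = −1.12694.
Apparent dip = arctan|1.12694| = 48.4° (true dip is 51.5°, so apparent ≤ true as expected).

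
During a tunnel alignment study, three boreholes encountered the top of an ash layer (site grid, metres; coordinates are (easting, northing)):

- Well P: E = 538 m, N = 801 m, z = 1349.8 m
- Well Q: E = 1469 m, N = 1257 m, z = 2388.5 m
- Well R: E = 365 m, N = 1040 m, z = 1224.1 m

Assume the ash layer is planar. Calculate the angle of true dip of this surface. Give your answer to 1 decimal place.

46.0°

Let the plane be z = a·E + b·N + c.
Well Q−Well P: 931a + 456b = 1038.7;  Well R−Well P: −173a + 239b = −125.7.
Solving gives a = 1.01384, b = 0.20793.
Gradient magnitude |∇z| = √(a² + b²) = √(1.02787 + 0.04323) = 1.03494.
True dip = arctan(1.03494) = 46.0°, dipping toward WSW (azimuth ≈ 258°).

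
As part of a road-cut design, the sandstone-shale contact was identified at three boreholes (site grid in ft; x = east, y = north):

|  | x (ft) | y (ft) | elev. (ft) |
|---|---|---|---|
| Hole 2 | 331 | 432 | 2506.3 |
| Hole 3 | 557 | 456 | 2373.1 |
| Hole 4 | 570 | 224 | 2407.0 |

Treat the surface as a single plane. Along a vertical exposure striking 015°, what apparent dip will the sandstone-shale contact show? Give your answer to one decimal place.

17.7°

Let the plane be z = a·x + b·y + c.
Hole 3−Hole 2: 226a + 24b = −133.2;  Hole 4−Hole 2: 239a − 208b = −99.3.
Solving gives a = −0.57047, b = −0.17809.
Unit vector along 015° is (sin 15°, cos 15°) = (0.2588, 0.9659).
Slope in that direction = a·(0.2588) + b·(0.9659) = −0.31967.
Apparent dip = arctan|0.31967| = 17.7° (true dip is 30.9°, so apparent ≤ true as expected).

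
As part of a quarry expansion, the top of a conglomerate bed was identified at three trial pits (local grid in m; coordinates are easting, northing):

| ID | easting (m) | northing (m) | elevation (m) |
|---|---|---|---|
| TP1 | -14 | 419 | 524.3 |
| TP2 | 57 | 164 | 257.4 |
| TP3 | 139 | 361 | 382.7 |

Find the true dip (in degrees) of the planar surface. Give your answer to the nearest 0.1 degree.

Let the plane be z = a·easting + b·northing + c.
TP2−TP1: 71a − 255b = −266.9;  TP3−TP1: 153a − 58b = −141.6.
Solving gives a = −0.59111, b = 0.88208.
Gradient magnitude |∇z| = √(a² + b²) = √(0.34941 + 0.77807) = 1.06183.
True dip = arctan(1.06183) = 46.7°, dipping toward SE (azimuth ≈ 146°).

46.7°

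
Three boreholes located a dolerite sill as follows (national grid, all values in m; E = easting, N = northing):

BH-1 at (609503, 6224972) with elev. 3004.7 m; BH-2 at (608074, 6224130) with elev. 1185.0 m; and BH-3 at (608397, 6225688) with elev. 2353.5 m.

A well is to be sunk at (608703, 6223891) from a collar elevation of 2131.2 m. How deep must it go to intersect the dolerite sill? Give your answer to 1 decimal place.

Let the plane be z = a·E + b·N + c.
BH-2−BH-1: −1429a − 842b = −1819.7;  BH-3−BH-1: −1106a + 716b = −651.2.
Solving gives a = 0.947196298, b = 0.553630036.
Then c = 3004.7 − a·609503 − b·6224972 = −4020645.76.
At (608703, 6223891): z_contact = 576561.23 + 3445733.00 − 4020645.76 = 1648.47 m.
Depth below ground = 2131.2 − 1648.47 = 482.7 m.

482.7 m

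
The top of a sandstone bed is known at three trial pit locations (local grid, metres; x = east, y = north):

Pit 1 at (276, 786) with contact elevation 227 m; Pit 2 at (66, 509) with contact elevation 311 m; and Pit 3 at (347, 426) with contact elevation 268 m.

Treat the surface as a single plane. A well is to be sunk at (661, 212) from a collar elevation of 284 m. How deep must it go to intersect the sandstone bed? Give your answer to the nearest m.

Let the plane be z = a·x + b·y + c.
Pit 2−Pit 1: −210a − 277b = 84;  Pit 3−Pit 1: 71a − 360b = 41.
Solving gives a = −0.19821, b = −0.15298.
Then c = 227 − a·276 − b·786 = 401.95.
At (661, 212): z_contact = −131.0 − 32.4 + 401.95 = 238.5 m.
Depth below ground = 284 − 238.5 = 46 m.

46 m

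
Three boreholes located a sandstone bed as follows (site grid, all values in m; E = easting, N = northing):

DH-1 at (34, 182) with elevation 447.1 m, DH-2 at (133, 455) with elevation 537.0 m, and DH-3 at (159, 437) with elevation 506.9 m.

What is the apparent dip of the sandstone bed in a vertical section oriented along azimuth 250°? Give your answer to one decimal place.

26.3°

Two edge vectors: DH-1→DH-2 = (99, 273, 89.9), DH-1→DH-3 = (125, 255, 59.8).
Normal n = (DH-1→DH-2) × (DH-1→DH-3) = (-6599.1, 5317.3, -8880).
So ∂z/∂E = −n_x/n_z = −0.74314 and ∂z/∂N = −n_y/n_z = 0.59880.
Unit vector along 250° is (sin 250°, cos 250°) = (-0.9397, -0.3420).
Slope in that direction = a·(-0.9397) + b·(-0.3420) = 0.49352.
Apparent dip = arctan|0.49352| = 26.3° (true dip is 43.7°, so apparent ≤ true as expected).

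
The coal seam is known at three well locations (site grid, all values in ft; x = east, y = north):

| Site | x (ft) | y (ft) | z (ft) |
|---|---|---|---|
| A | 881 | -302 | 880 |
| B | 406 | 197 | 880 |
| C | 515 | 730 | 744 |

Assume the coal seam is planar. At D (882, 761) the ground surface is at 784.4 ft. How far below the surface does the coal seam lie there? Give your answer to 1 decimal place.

Let the plane be z = a·x + b·y + c.
B−A: −475a + 499b = 0;  C−A: −366a + 1032b = −136.
Solving gives a = −0.22065, b = −0.21004.
Then c = 880 − a·881 − b·-302 = 1010.96.
At (882, 761): z_contact = −194.61 − 159.84 + 1010.96 = 656.51 ft.
Depth below ground = 784.4 − 656.51 = 127.9 ft.

127.9 ft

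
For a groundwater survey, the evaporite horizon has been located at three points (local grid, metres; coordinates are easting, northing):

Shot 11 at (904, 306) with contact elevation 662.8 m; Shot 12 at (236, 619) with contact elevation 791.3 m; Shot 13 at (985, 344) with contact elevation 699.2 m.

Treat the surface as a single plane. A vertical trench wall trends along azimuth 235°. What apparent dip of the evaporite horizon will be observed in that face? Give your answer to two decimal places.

26.46°

Let the plane be z = a·easting + b·northing + c.
Shot 12−Shot 11: −668a + 313b = 128.5;  Shot 13−Shot 11: 81a + 38b = 36.4.
Solving gives a = 0.12831, b = 0.68439.
Unit vector along 235° is (sin 235°, cos 235°) = (-0.8192, -0.5736).
Slope in that direction = a·(-0.8192) + b·(-0.5736) = −0.49766.
Apparent dip = arctan|0.49766| = 26.46° (true dip is 34.8°, so apparent ≤ true as expected).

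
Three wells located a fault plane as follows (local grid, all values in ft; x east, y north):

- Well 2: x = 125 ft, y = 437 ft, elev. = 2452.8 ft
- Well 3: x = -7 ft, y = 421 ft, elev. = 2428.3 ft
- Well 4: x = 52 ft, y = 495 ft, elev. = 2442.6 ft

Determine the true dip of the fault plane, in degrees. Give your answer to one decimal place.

Two edge vectors: Well 2→Well 3 = (-132, -16, -24.5), Well 2→Well 4 = (-73, 58, -10.2).
Normal n = (Well 2→Well 3) × (Well 2→Well 4) = (1584.2, 442.1, -8824).
So ∂z/∂x = −n_x/n_z = 0.17953 and ∂z/∂y = −n_y/n_z = 0.05010.
Gradient magnitude |∇z| = √(a² + b²) = √(0.03223 + 0.00251) = 0.18639.
True dip = arctan(0.18639) = 10.6°, dipping toward WSW (azimuth ≈ 254°).

10.6°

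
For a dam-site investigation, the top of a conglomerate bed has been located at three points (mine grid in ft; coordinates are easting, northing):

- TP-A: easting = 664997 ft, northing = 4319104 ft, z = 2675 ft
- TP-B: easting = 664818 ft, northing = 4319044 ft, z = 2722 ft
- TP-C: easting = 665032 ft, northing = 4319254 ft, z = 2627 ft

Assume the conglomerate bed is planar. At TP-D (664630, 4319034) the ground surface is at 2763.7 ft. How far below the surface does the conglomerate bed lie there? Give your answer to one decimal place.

Two edge vectors: TP-A→TP-B = (-179, -60, 47), TP-A→TP-C = (35, 150, -48).
Normal n = (TP-A→TP-B) × (TP-A→TP-C) = (-4170, -6947, -24750).
So ∂z/∂easting = −n_x/n_z = −0.168484848 and ∂z/∂northing = −n_y/n_z = −0.280686869.
Intercept c from TP-A: 2675 + 112041.92 + 1212315.78 = 1327032.70.
At (664630, 4319034): z_contact = −111980.08 − 1212296.13 + 1327032.70 = 2756.48 ft.
Depth below ground = 2763.7 − 2756.48 = 7.2 ft.

7.2 ft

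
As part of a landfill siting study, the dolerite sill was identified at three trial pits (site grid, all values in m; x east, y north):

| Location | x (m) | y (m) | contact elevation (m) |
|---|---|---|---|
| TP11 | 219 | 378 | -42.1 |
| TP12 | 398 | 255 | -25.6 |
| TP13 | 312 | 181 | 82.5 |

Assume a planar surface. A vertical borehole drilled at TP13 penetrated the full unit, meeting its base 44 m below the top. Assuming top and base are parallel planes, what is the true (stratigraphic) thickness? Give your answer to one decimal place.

Two edge vectors: TP11→TP12 = (179, -123, 16.5), TP11→TP13 = (93, -197, 124.6).
Normal n = (TP11→TP12) × (TP11→TP13) = (-12075.3, -20768.9, -23824).
So ∂z/∂x = −n_x/n_z = −0.50685 and ∂z/∂y = −n_y/n_z = −0.87176.
|∇z| = √(a²+b²) = 1.00840, so dip δ = arctan(1.00840) = 45.24°.
True thickness = vertical thickness × cos δ = 44 × cos 45.24° = 31.0 m.

31.0 m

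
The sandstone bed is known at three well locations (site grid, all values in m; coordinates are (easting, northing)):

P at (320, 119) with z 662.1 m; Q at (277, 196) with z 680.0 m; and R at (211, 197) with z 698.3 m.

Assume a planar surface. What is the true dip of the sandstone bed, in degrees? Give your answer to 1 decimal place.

16.0°

Two edge vectors: P→Q = (-43, 77, 17.9), P→R = (-109, 78, 36.2).
Normal n = (P→Q) × (P→R) = (1391.2, -394.5, 5039).
So ∂z/∂E = −n_x/n_z = −0.27609 and ∂z/∂N = −n_y/n_z = 0.07829.
Gradient magnitude |∇z| = √(a² + b²) = √(0.07622 + 0.00613) = 0.28697.
True dip = arctan(0.28697) = 16.0°, dipping toward ESE (azimuth ≈ 106°).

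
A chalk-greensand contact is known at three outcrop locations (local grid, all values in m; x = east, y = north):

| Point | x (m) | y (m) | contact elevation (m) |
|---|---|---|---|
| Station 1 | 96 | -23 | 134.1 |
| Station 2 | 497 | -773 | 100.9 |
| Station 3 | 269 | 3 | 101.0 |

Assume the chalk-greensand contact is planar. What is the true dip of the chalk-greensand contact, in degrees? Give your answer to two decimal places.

10.81°

Two edge vectors: Station 1→Station 2 = (401, -750, -33.2), Station 1→Station 3 = (173, 26, -33.1).
Normal n = (Station 1→Station 2) × (Station 1→Station 3) = (25688.2, 7529.5, 140176).
So ∂z/∂x = −n_x/n_z = −0.18326 and ∂z/∂y = −n_y/n_z = −0.05371.
Gradient magnitude |∇z| = √(a² + b²) = √(0.03358 + 0.00289) = 0.19097.
True dip = arctan(0.19097) = 10.81°, dipping toward ENE (azimuth ≈ 074°).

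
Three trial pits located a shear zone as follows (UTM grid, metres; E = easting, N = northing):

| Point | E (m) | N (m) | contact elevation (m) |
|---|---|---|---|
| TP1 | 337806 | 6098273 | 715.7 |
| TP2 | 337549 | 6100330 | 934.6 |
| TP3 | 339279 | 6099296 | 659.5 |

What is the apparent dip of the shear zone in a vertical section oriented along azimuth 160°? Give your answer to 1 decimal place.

Let the plane be z = a·E + b·N + c.
TP2−TP1: −257a + 2057b = 218.9;  TP3−TP1: 1473a + 1023b = −56.2.
Solving gives a = −0.10311, b = 0.09353.
Unit vector along 160° is (sin 160°, cos 160°) = (0.3420, -0.9397).
Slope in that direction = a·(0.3420) + b·(-0.9397) = −0.12316.
Apparent dip = arctan|0.12316| = 7.0° (true dip is 7.9°, so apparent ≤ true as expected).

7.0°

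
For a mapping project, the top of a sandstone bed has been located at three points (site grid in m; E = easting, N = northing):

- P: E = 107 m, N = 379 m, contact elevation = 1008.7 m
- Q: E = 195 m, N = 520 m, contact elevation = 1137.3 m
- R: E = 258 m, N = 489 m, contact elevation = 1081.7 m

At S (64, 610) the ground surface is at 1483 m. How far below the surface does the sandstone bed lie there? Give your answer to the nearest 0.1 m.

Let the plane be z = a·E + b·N + c.
Q−P: 88a + 141b = 128.6;  R−P: 151a + 110b = 73.
Solving gives a = −0.33184, b = 1.11916.
Then c = 1008.7 − a·107 − b·379 = 620.04.
At (64, 610): z_contact = −21.24 + 682.69 + 620.04 = 1281.50 m.
Depth below ground = 1483 − 1281.50 = 201.5 m.

201.5 m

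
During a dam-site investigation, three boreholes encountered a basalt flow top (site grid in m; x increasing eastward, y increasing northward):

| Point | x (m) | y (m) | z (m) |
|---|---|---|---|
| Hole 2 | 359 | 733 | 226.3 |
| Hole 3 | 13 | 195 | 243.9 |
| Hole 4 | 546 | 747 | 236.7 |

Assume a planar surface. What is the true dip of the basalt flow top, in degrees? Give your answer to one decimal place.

Let the plane be z = a·x + b·y + c.
Hole 3−Hole 2: −346a − 538b = 17.6;  Hole 4−Hole 2: 187a + 14b = 10.4.
Solving gives a = 0.06100, b = −0.07195.
Gradient magnitude |∇z| = √(a² + b²) = √(0.00372 + 0.00518) = 0.09433.
True dip = arctan(0.09433) = 5.4°, dipping toward NW (azimuth ≈ 320°).

5.4°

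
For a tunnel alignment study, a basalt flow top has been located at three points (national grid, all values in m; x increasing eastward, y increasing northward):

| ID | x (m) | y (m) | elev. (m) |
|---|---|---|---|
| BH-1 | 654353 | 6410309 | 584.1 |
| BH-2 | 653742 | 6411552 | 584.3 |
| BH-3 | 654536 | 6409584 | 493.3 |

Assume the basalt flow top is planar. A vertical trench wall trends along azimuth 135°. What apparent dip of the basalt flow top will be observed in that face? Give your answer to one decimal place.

10.6°

Let the plane be z = a·x + b·y + c.
BH-2−BH-1: −611a + 1243b = 0.2;  BH-3−BH-1: 183a − 725b = −90.8.
Solving gives a = 0.52305, b = 0.25727.
Unit vector along 135° is (sin 135°, cos 135°) = (0.7071, -0.7071).
Slope in that direction = a·(0.7071) + b·(-0.7071) = 0.18793.
Apparent dip = arctan|0.18793| = 10.6° (true dip is 30.2°, so apparent ≤ true as expected).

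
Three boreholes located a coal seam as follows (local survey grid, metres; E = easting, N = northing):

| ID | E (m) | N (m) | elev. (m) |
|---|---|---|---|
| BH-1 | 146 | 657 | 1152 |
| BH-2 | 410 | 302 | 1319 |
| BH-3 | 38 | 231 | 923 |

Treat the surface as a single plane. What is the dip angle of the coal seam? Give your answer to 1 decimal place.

Let the plane be z = a·E + b·N + c.
BH-2−BH-1: 264a − 355b = 167;  BH-3−BH-1: −108a − 426b = −229.
Solving gives a = 1.01083, b = 0.28129.
Gradient magnitude |∇z| = √(a² + b²) = √(1.02177 + 0.07913) = 1.04924.
True dip = arctan(1.04924) = 46.4°, dipping toward WSW (azimuth ≈ 254°).

46.4°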